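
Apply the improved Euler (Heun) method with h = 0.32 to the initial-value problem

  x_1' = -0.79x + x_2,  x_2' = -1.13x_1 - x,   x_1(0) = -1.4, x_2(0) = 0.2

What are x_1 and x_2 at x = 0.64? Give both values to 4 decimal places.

Heun on (x_1,x_2): k1 = f(x_n, state_n); k2 = f(x_n + h, state_n + h·k1); state_{n+1} = state_n + (h/2)·(k1 + k2).
0.000000: (-1.400000, 0.200000)
  k1 = (0.200000, 1.582000)
  predictor → (-1.336000, 0.706240)
  k2 = (0.453440, 1.189680)
  → (-1.295450, 0.643469)
0.320000: (-1.295450, 0.643469)
  k1 = (0.390669, 1.143858)
  predictor → (-1.170436, 1.009503)
  k2 = (0.503903, 0.682592)
  → (-1.152318, 0.935701)
(x_1(0.64), x_2(0.64)) ≈ (-1.1523, 0.9357)

-1.1523, 0.9357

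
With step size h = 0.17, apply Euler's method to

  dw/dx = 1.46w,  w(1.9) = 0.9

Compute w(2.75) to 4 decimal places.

Euler: w_{n+1} = w_n + h·f(x_n, w_n).
x=1.900000, w=0.900000: f=1.314000 → w ← 0.900000 + 0.17·1.314000 = 1.123380
x=2.070000, w=1.123380: f=1.640135 → w ← 1.123380 + 0.17·1.640135 = 1.402203
x=2.240000, w=1.402203: f=2.047216 → w ← 1.402203 + 0.17·2.047216 = 1.750230
x=2.410000, w=1.750230: f=2.555335 → w ← 1.750230 + 0.17·2.555335 = 2.184637
x=2.580000, w=2.184637: f=3.189570 → w ← 2.184637 + 0.17·3.189570 = 2.726864
w(2.75) ≈ 2.7269

2.7269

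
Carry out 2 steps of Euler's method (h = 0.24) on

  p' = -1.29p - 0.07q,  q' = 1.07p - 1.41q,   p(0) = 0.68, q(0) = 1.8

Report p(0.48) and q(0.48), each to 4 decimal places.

0.2803, 1.0162

Euler on (p,q): p_{n+1} = p_n + h·p', q_{n+1} = q_n + h·q'.
0.000000: (0.680000, 1.800000); f=(-1.003200, -1.810400) → (0.439232, 1.365504)
0.240000: (0.439232, 1.365504); f=(-0.662195, -1.455382) → (0.280305, 1.016212)
(p(0.48), q(0.48)) ≈ (0.2803, 1.0162)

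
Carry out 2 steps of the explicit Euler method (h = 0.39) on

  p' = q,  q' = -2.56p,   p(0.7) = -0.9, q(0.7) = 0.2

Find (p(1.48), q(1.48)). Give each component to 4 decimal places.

-0.3936, 1.9192

Euler on (p,q): p_{n+1} = p_n + h·p', q_{n+1} = q_n + h·q'.
0.700000: (-0.900000, 0.200000); f=(0.200000, 2.304000) → (-0.822000, 1.098560)
1.090000: (-0.822000, 1.098560); f=(1.098560, 2.104320) → (-0.393562, 1.919245)
(p(1.48), q(1.48)) ≈ (-0.3936, 1.9192)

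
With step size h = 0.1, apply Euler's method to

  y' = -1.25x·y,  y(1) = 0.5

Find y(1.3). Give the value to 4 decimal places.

0.3207

Euler: y_{n+1} = y_n + h·f(x_n, y_n).
x=1.000000, y=0.500000: f=-0.625000 → y ← 0.500000 + 0.1·(-0.625000) = 0.437500
x=1.100000, y=0.437500: f=-0.601562 → y ← 0.437500 + 0.1·(-0.601562) = 0.377344
x=1.200000, y=0.377344: f=-0.566016 → y ← 0.377344 + 0.1·(-0.566016) = 0.320742
y(1.3) ≈ 0.3207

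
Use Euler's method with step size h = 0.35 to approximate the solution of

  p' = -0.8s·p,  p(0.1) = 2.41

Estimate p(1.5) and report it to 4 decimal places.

Euler: p_{n+1} = p_n + h·f(s_n, p_n).
s=0.100000, p=2.410000: f=-0.192800 → p ← 2.410000 + 0.35·(-0.192800) = 2.342520
s=0.450000, p=2.342520: f=-0.843307 → p ← 2.342520 + 0.35·(-0.843307) = 2.047362
s=0.800000, p=2.047362: f=-1.310312 → p ← 2.047362 + 0.35·(-1.310312) = 1.588753
s=1.150000, p=1.588753: f=-1.461653 → p ← 1.588753 + 0.35·(-1.461653) = 1.077175
p(1.5) ≈ 1.0772

1.0772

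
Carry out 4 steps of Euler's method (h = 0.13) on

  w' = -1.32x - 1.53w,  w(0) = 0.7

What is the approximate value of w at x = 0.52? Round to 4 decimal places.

Euler: w_{n+1} = w_n + h·f(x_n, w_n).
x=0.000000, w=0.700000: f=-1.071000 → w ← 0.700000 + 0.13·(-1.071000) = 0.560770
x=0.130000, w=0.560770: f=-1.029578 → w ← 0.560770 + 0.13·(-1.029578) = 0.426925
x=0.260000, w=0.426925: f=-0.996395 → w ← 0.426925 + 0.13·(-0.996395) = 0.297393
x=0.390000, w=0.297393: f=-0.969812 → w ← 0.297393 + 0.13·(-0.969812) = 0.171318
w(0.52) ≈ 0.1713

0.1713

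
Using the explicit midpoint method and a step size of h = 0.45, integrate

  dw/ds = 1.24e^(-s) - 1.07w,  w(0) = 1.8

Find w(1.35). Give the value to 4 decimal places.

0.8373

Midpoint: k1 = f(s_n, w_n); k2 = f(s_n + h/2, w_n + (h/2)·k1); w_{n+1} = w_n + h·k2.
s=0.000000, w=1.800000:
  k1 = f(0.000000, 1.800000) = -0.686000
  k2 = f(0.225000, 1.645650) = -0.770685
  w ← 1.800000 + 0.45·(-0.770685) = 1.453192
s=0.450000, w=1.453192:
  k1 = f(0.450000, 1.453192) = -0.764256
  k2 = f(0.675000, 1.281234) = -0.739566
  w ← 1.453192 + 0.45·(-0.739566) = 1.120387
s=0.900000, w=1.120387:
  k1 = f(0.900000, 1.120387) = -0.694667
  k2 = f(1.125000, 0.964087) = -0.629004
  w ← 1.120387 + 0.45·(-0.629004) = 0.837335
w(1.35) ≈ 0.8373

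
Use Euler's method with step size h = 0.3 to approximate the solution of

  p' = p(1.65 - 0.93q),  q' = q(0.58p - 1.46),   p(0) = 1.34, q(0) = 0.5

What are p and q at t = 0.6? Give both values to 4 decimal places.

2.5140, 0.3491

Euler on (p,q): p_{n+1} = p_n + h·p', q_{n+1} = q_n + h·q'.
0.000000: (1.340000, 0.500000); f=(1.587900, -0.341400) → (1.816370, 0.397580)
0.300000: (1.816370, 0.397580); f=(2.325409, -0.161618) → (2.513993, 0.349094)
(p(0.6), q(0.6)) ≈ (2.5140, 0.3491)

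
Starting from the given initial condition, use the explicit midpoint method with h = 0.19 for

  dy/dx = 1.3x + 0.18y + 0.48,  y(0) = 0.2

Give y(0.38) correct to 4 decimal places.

0.4984

Midpoint: k1 = f(x_n, y_n); k2 = f(x_n + h/2, y_n + (h/2)·k1); y_{n+1} = y_n + h·k2.
x=0.000000, y=0.200000:
  k1 = f(0.000000, 0.200000) = 0.516000
  k2 = f(0.095000, 0.249020) = 0.648324
  y ← 0.200000 + 0.19·0.648324 = 0.323181
x=0.190000, y=0.323181:
  k1 = f(0.190000, 0.323181) = 0.785173
  k2 = f(0.285000, 0.397773) = 0.922099
  y ← 0.323181 + 0.19·0.922099 = 0.498380
y(0.38) ≈ 0.4984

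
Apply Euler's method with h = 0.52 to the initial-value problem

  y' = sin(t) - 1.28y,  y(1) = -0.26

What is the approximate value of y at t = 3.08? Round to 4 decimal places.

0.5119

Euler: y_{n+1} = y_n + h·f(t_n, y_n).
t=1.000000, y=-0.260000: f=1.174271 → y ← -0.260000 + 0.52·1.174271 = 0.350621
t=1.520000, y=0.350621: f=0.549915 → y ← 0.350621 + 0.52·0.549915 = 0.636577
t=2.040000, y=0.636577: f=0.077110 → y ← 0.636577 + 0.52·0.077110 = 0.676674
t=2.560000, y=0.676674: f=-0.316788 → y ← 0.676674 + 0.52·(-0.316788) = 0.511945
y(3.08) ≈ 0.5119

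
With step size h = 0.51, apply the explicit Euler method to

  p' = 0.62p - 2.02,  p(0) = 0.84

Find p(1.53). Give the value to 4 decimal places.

Euler: p_{n+1} = p_n + h·f(t_n, p_n).
t=0.000000, p=0.840000: f=-1.499200 → p ← 0.840000 + 0.51·(-1.499200) = 0.075408
t=0.510000, p=0.075408: f=-1.973247 → p ← 0.075408 + 0.51·(-1.973247) = -0.930948
t=1.020000, p=-0.930948: f=-2.597188 → p ← -0.930948 + 0.51·(-2.597188) = -2.255514
p(1.53) ≈ -2.2555

-2.2555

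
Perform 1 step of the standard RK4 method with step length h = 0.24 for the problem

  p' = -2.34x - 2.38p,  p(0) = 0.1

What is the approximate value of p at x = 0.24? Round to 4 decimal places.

0.0001

RK4: k1 = f(x_n, p_n); k2 = f(x_n + h/2, p_n + (h/2)·k1); k3 = f(x_n + h/2, p_n + (h/2)·k2); k4 = f(x_n + h, p_n + h·k3); p_{n+1} = p_n + (h/6)·(k1 + 2k2 + 2k3 + k4).
x=0.000000, p=0.100000:
  k1 = f(0.000000, 0.100000) = -0.238000
  k2 = f(0.120000, 0.071440) = -0.450827
  k3 = f(0.120000, 0.045901) = -0.390044
  k4 = f(0.240000, 0.006389) = -0.576807
  p ← 0.100000 + (0.24/6)·(k1 + 2k2 + 2k3 + k4) = 0.000138
p(0.24) ≈ 0.0001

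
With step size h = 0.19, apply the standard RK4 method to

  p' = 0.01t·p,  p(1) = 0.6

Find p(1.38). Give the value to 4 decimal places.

RK4: k1 = f(t_n, p_n); k2 = f(t_n + h/2, p_n + (h/2)·k1); k3 = f(t_n + h/2, p_n + (h/2)·k2); k4 = f(t_n + h, p_n + h·k3); p_{n+1} = p_n + (h/6)·(k1 + 2k2 + 2k3 + k4).
t=1.000000, p=0.600000:
  k1 = f(1.000000, 0.600000) = 0.006000
  k2 = f(1.095000, 0.600570) = 0.006576
  k3 = f(1.095000, 0.600625) = 0.006577
  k4 = f(1.190000, 0.601250) = 0.007155
  p ← 0.600000 + (0.19/6)·(k1 + 2k2 + 2k3 + k4) = 0.601250
t=1.190000, p=0.601250:
  k1 = f(1.190000, 0.601250) = 0.007155
  k2 = f(1.285000, 0.601929) = 0.007735
  k3 = f(1.285000, 0.601984) = 0.007735
  k4 = f(1.380000, 0.602719) = 0.008318
  p ← 0.601250 + (0.19/6)·(k1 + 2k2 + 2k3 + k4) = 0.602719
p(1.38) ≈ 0.6027

0.6027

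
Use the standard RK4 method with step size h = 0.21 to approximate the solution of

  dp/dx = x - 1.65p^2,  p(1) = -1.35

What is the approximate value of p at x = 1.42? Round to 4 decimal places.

-5.6514

RK4: k1 = f(x_n, p_n); k2 = f(x_n + h/2, p_n + (h/2)·k1); k3 = f(x_n + h/2, p_n + (h/2)·k2); k4 = f(x_n + h, p_n + h·k3); p_{n+1} = p_n + (h/6)·(k1 + 2k2 + 2k3 + k4).
x=1.000000, p=-1.350000:
  k1 = f(1.000000, -1.350000) = -2.007125
  k2 = f(1.105000, -1.560748) = -2.914292
  k3 = f(1.105000, -1.656001) = -3.419858
  k4 = f(1.210000, -2.068170) = -5.847591
  p ← -1.350000 + (0.21/6)·(k1 + 2k2 + 2k3 + k4) = -2.068306
x=1.210000, p=-2.068306:
  k1 = f(1.210000, -2.068306) = -5.848515
  k2 = f(1.315000, -2.682400) = -10.557192
  k3 = f(1.315000, -3.176811) = -15.337009
  k4 = f(1.420000, -5.289078) = -44.737664
  p ← -2.068306 + (0.21/6)·(k1 + 2k2 + 2k3 + k4) = -5.651416
p(1.42) ≈ -5.6514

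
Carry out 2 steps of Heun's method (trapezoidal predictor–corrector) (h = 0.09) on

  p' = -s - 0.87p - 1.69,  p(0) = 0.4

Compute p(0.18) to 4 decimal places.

0.0452

Heun: k1 = f(s_n, p_n); k2 = f(s_n + h, p_n + h·k1); p_{n+1} = p_n + (h/2)·(k1 + k2).
s=0.000000, p=0.400000:
  k1 = f(0.000000, 0.400000) = -2.038000
  k2 = f(0.090000, 0.216580) = -1.968425
  p ← 0.400000 + (0.09/2)·(-2.038000 + (-1.968425)) = 0.219711
s=0.090000, p=0.219711:
  k1 = f(0.090000, 0.219711) = -1.971148
  k2 = f(0.180000, 0.042308) = -1.906808
  p ← 0.219711 + (0.09/2)·(-1.971148 + (-1.906808)) = 0.045203
p(0.18) ≈ 0.0452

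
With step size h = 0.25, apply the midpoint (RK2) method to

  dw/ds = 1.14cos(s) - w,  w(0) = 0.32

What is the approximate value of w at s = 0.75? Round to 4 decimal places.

0.6835

Midpoint: k1 = f(s_n, w_n); k2 = f(s_n + h/2, w_n + (h/2)·k1); w_{n+1} = w_n + h·k2.
s=0.000000, w=0.320000:
  k1 = f(0.000000, 0.320000) = 0.820000
  k2 = f(0.125000, 0.422500) = 0.708605
  w ← 0.320000 + 0.25·0.708605 = 0.497151
s=0.250000, w=0.497151:
  k1 = f(0.250000, 0.497151) = 0.607409
  k2 = f(0.375000, 0.573077) = 0.487701
  w ← 0.497151 + 0.25·0.487701 = 0.619077
s=0.500000, w=0.619077:
  k1 = f(0.500000, 0.619077) = 0.381367
  k2 = f(0.625000, 0.666748) = 0.257750
  w ← 0.619077 + 0.25·0.257750 = 0.683514
w(0.75) ≈ 0.6835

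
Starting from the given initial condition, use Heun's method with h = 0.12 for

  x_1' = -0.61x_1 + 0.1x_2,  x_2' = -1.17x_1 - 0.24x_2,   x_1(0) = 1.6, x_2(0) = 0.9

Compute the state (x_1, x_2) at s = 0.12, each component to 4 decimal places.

1.4961, 0.6605

Heun on (x_1,x_2): k1 = f(s_n, state_n); k2 = f(s_n + h, state_n + h·k1); state_{n+1} = state_n + (h/2)·(k1 + k2).
0.000000: (1.600000, 0.900000)
  k1 = (-0.886000, -2.088000)
  predictor → (1.493680, 0.649440)
  k2 = (-0.846201, -1.903471)
  → (1.496068, 0.660512)
(x_1(0.12), x_2(0.12)) ≈ (1.4961, 0.6605)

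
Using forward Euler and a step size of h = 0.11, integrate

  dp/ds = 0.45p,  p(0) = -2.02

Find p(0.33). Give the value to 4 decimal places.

Euler: p_{n+1} = p_n + h·f(s_n, p_n).
s=0.000000, p=-2.020000: f=-0.909000 → p ← -2.020000 + 0.11·(-0.909000) = -2.119990
s=0.110000, p=-2.119990: f=-0.953995 → p ← -2.119990 + 0.11·(-0.953995) = -2.224930
s=0.220000, p=-2.224930: f=-1.001218 → p ← -2.224930 + 0.11·(-1.001218) = -2.335064
p(0.33) ≈ -2.3351

-2.3351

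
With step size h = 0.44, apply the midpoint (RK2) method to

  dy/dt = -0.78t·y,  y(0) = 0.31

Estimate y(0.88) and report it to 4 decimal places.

Midpoint: k1 = f(t_n, y_n); k2 = f(t_n + h/2, y_n + (h/2)·k1); y_{n+1} = y_n + h·k2.
t=0.000000, y=0.310000:
  k1 = f(0.000000, 0.310000) = 0.000000
  k2 = f(0.220000, 0.310000) = -0.053196
  y ← 0.310000 + 0.44·(-0.053196) = 0.286594
t=0.440000, y=0.286594:
  k1 = f(0.440000, 0.286594) = -0.098359
  k2 = f(0.660000, 0.264955) = -0.136399
  y ← 0.286594 + 0.44·(-0.136399) = 0.226578
y(0.88) ≈ 0.2266

0.2266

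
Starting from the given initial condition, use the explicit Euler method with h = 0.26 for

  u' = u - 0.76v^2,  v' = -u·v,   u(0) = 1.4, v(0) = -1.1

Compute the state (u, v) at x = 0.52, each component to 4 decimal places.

Euler on (u,v): u_{n+1} = u_n + h·u', v_{n+1} = v_n + h·v'.
0.000000: (1.400000, -1.100000); f=(0.480400, 1.540000) → (1.524904, -0.699600)
0.260000: (1.524904, -0.699600); f=(1.152929, 1.066823) → (1.824666, -0.422226)
(u(0.52), v(0.52)) ≈ (1.8247, -0.4222)

1.8247, -0.4222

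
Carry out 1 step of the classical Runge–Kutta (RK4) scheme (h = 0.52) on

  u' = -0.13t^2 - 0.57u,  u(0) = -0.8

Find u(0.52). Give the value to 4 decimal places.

-0.6005

RK4: k1 = f(t_n, u_n); k2 = f(t_n + h/2, u_n + (h/2)·k1); k3 = f(t_n + h/2, u_n + (h/2)·k2); k4 = f(t_n + h, u_n + h·k3); u_{n+1} = u_n + (h/6)·(k1 + 2k2 + 2k3 + k4).
t=0.000000, u=-0.800000:
  k1 = f(0.000000, -0.800000) = 0.456000
  k2 = f(0.260000, -0.681440) = 0.379633
  k3 = f(0.260000, -0.701295) = 0.390950
  k4 = f(0.520000, -0.596706) = 0.304970
  u ← -0.800000 + (0.52/6)·(k1 + 2k2 + 2k3 + k4) = -0.600481
u(0.52) ≈ -0.6005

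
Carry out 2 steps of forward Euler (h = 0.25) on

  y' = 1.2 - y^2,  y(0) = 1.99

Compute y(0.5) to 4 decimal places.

Euler: y_{n+1} = y_n + h·f(t_n, y_n).
t=0.000000, y=1.990000: f=-2.760100 → y ← 1.990000 + 0.25·(-2.760100) = 1.299975
t=0.250000, y=1.299975: f=-0.489935 → y ← 1.299975 + 0.25·(-0.489935) = 1.177491
y(0.5) ≈ 1.1775

1.1775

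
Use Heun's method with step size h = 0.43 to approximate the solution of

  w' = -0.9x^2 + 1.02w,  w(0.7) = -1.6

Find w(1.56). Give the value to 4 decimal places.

Heun: k1 = f(x_n, w_n); k2 = f(x_n + h, w_n + h·k1); w_{n+1} = w_n + (h/2)·(k1 + k2).
x=0.700000, w=-1.600000:
  k1 = f(0.700000, -1.600000) = -2.073000
  k2 = f(1.130000, -2.491390) = -3.690428
  w ← -1.600000 + (0.43/2)·(-2.073000 + (-3.690428)) = -2.839137
x=1.130000, w=-2.839137:
  k1 = f(1.130000, -2.839137) = -4.045130
  k2 = f(1.560000, -4.578543) = -6.860354
  w ← -2.839137 + (0.43/2)·(-4.045130 + (-6.860354)) = -5.183816
w(1.56) ≈ -5.1838

-5.1838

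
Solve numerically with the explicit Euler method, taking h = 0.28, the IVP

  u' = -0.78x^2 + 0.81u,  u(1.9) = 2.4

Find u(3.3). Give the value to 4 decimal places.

-3.0256

Euler: u_{n+1} = u_n + h·f(x_n, u_n).
x=1.900000, u=2.400000: f=-0.871800 → u ← 2.400000 + 0.28·(-0.871800) = 2.155896
x=2.180000, u=2.155896: f=-1.960596 → u ← 2.155896 + 0.28·(-1.960596) = 1.606929
x=2.460000, u=1.606929: f=-3.418635 → u ← 1.606929 + 0.28·(-3.418635) = 0.649711
x=2.740000, u=0.649711: f=-5.329662 → u ← 0.649711 + 0.28·(-5.329662) = -0.842594
x=3.020000, u=-0.842594: f=-7.796413 → u ← -0.842594 + 0.28·(-7.796413) = -3.025590
u(3.3) ≈ -3.0256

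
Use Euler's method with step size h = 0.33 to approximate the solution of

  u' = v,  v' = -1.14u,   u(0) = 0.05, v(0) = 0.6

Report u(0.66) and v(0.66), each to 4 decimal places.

Euler on (u,v): u_{n+1} = u_n + h·u', v_{n+1} = v_n + h·v'.
0.000000: (0.050000, 0.600000); f=(0.600000, -0.057000) → (0.248000, 0.581190)
0.330000: (0.248000, 0.581190); f=(0.581190, -0.282720) → (0.439793, 0.487892)
(u(0.66), v(0.66)) ≈ (0.4398, 0.4879)

0.4398, 0.4879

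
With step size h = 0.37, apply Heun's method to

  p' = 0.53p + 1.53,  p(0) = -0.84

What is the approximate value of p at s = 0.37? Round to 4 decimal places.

Heun: k1 = f(s_n, p_n); k2 = f(s_n + h, p_n + h·k1); p_{n+1} = p_n + (h/2)·(k1 + k2).
s=0.000000, p=-0.840000:
  k1 = f(0.000000, -0.840000) = 1.084800
  k2 = f(0.370000, -0.438624) = 1.297529
  p ← -0.840000 + (0.37/2)·(1.084800 + 1.297529) = -0.399269
p(0.37) ≈ -0.3993

-0.3993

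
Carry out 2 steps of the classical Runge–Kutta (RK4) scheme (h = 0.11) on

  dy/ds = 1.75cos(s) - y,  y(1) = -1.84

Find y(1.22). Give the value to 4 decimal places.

-1.3245

RK4: k1 = f(s_n, y_n); k2 = f(s_n + h/2, y_n + (h/2)·k1); k3 = f(s_n + h/2, y_n + (h/2)·k2); k4 = f(s_n + h, y_n + h·k3); y_{n+1} = y_n + (h/6)·(k1 + 2k2 + 2k3 + k4).
s=1.000000, y=-1.840000:
  k1 = f(1.000000, -1.840000) = 2.785529
  k2 = f(1.055000, -1.686796) = 2.549944
  k3 = f(1.055000, -1.699753) = 2.562902
  k4 = f(1.110000, -1.558081) = 2.336238
  y ← -1.840000 + (0.11/6)·(k1 + 2k2 + 2k3 + k4) = -1.558630
s=1.110000, y=-1.558630:
  k1 = f(1.110000, -1.558630) = 2.336788
  k2 = f(1.165000, -1.430107) = 2.120920
  k3 = f(1.165000, -1.441979) = 2.132793
  k4 = f(1.220000, -1.324023) = 1.925403
  y ← -1.558630 + (0.11/6)·(k1 + 2k2 + 2k3 + k4) = -1.324520
y(1.22) ≈ -1.3245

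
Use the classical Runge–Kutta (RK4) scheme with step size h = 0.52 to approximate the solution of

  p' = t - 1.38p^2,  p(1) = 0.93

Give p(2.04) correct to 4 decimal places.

1.1207

RK4: k1 = f(t_n, p_n); k2 = f(t_n + h/2, p_n + (h/2)·k1); k3 = f(t_n + h/2, p_n + (h/2)·k2); k4 = f(t_n + h, p_n + h·k3); p_{n+1} = p_n + (h/6)·(k1 + 2k2 + 2k3 + k4).
t=1.000000, p=0.930000:
  k1 = f(1.000000, 0.930000) = -0.193562
  k2 = f(1.260000, 0.879674) = 0.192120
  k3 = f(1.260000, 0.979951) = -0.065220
  k4 = f(1.520000, 0.896086) = 0.411902
  p ← 0.930000 + (0.52/6)·(k1 + 2k2 + 2k3 + k4) = 0.970919
t=1.520000, p=0.970919:
  k1 = f(1.520000, 0.970919) = 0.219097
  k2 = f(1.780000, 1.027884) = 0.321967
  k3 = f(1.780000, 1.054630) = 0.245102
  k4 = f(2.040000, 1.098372) = 0.375140
  p ← 0.970919 + (0.52/6)·(k1 + 2k2 + 2k3 + k4) = 1.120711
p(2.04) ≈ 1.1207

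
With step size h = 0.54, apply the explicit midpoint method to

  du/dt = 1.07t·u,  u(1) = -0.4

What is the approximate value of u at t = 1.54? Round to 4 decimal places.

Midpoint: k1 = f(t_n, u_n); k2 = f(t_n + h/2, u_n + (h/2)·k1); u_{n+1} = u_n + h·k2.
t=1.000000, u=-0.400000:
  k1 = f(1.000000, -0.400000) = -0.428000
  k2 = f(1.270000, -0.515560) = -0.700594
  u ← -0.400000 + 0.54·(-0.700594) = -0.778321
u(1.54) ≈ -0.7783

-0.7783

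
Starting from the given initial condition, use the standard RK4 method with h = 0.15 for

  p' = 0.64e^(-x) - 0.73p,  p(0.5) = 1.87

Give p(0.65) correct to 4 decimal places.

1.7272

RK4: k1 = f(x_n, p_n); k2 = f(x_n + h/2, p_n + (h/2)·k1); k3 = f(x_n + h/2, p_n + (h/2)·k2); k4 = f(x_n + h, p_n + h·k3); p_{n+1} = p_n + (h/6)·(k1 + 2k2 + 2k3 + k4).
x=0.500000, p=1.870000:
  k1 = f(0.500000, 1.870000) = -0.976920
  k2 = f(0.575000, 1.796731) = -0.951482
  k3 = f(0.575000, 1.798639) = -0.952875
  k4 = f(0.650000, 1.727069) = -0.926651
  p ← 1.870000 + (0.15/6)·(k1 + 2k2 + 2k3 + k4) = 1.727193
p(0.65) ≈ 1.7272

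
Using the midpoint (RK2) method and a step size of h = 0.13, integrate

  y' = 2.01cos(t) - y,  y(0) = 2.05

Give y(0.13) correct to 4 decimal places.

Midpoint: k1 = f(t_n, y_n); k2 = f(t_n + h/2, y_n + (h/2)·k1); y_{n+1} = y_n + h·k2.
t=0.000000, y=2.050000:
  k1 = f(0.000000, 2.050000) = -0.040000
  k2 = f(0.065000, 2.047400) = -0.041645
  y ← 2.050000 + 0.13·(-0.041645) = 2.044586
y(0.13) ≈ 2.0446

2.0446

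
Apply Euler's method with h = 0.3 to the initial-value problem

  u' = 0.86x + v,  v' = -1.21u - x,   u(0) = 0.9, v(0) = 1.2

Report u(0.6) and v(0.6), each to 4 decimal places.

1.5994, 0.3259

Euler on (u,v): u_{n+1} = u_n + h·u', v_{n+1} = v_n + h·v'.
0.000000: (0.900000, 1.200000); f=(1.200000, -1.089000) → (1.260000, 0.873300)
0.300000: (1.260000, 0.873300); f=(1.131300, -1.824600) → (1.599390, 0.325920)
(u(0.6), v(0.6)) ≈ (1.5994, 0.3259)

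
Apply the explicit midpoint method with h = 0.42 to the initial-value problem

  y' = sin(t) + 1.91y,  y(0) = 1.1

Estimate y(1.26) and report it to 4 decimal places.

Midpoint: k1 = f(t_n, y_n); k2 = f(t_n + h/2, y_n + (h/2)·k1); y_{n+1} = y_n + h·k2.
t=0.000000, y=1.100000:
  k1 = f(0.000000, 1.100000) = 2.101000
  k2 = f(0.210000, 1.541210) = 3.152171
  y ← 1.100000 + 0.42·3.152171 = 2.423912
t=0.420000, y=2.423912:
  k1 = f(0.420000, 2.423912) = 5.037432
  k2 = f(0.630000, 3.481773) = 7.239330
  y ← 2.423912 + 0.42·7.239330 = 5.464431
t=0.840000, y=5.464431:
  k1 = f(0.840000, 5.464431) = 11.181705
  k2 = f(1.050000, 7.812589) = 15.789468
  y ← 5.464431 + 0.42·15.789468 = 12.096007
y(1.26) ≈ 12.0960

12.0960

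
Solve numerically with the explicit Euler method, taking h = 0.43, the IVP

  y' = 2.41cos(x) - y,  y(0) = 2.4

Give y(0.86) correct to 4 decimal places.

2.3124

Euler: y_{n+1} = y_n + h·f(x_n, y_n).
x=0.000000, y=2.400000: f=0.010000 → y ← 2.400000 + 0.43·0.010000 = 2.404300
x=0.430000, y=2.404300: f=-0.213693 → y ← 2.404300 + 0.43·(-0.213693) = 2.312412
y(0.86) ≈ 2.3124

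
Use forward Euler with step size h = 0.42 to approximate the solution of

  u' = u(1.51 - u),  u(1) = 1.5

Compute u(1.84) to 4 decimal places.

Euler: u_{n+1} = u_n + h·f(s_n, u_n).
s=1.000000, u=1.500000: f=0.015000 → u ← 1.500000 + 0.42·0.015000 = 1.506300
s=1.420000, u=1.506300: f=0.005573 → u ← 1.506300 + 0.42·0.005573 = 1.508641
u(1.84) ≈ 1.5086

1.5086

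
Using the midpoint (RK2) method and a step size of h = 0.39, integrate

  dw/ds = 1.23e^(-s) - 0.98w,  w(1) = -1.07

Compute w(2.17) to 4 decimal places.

-0.1963

Midpoint: k1 = f(s_n, w_n); k2 = f(s_n + h/2, w_n + (h/2)·k1); w_{n+1} = w_n + h·k2.
s=1.000000, w=-1.070000:
  k1 = f(1.000000, -1.070000) = 1.501092
  k2 = f(1.195000, -0.777287) = 1.134067
  w ← -1.070000 + 0.39·1.134067 = -0.627714
s=1.390000, w=-0.627714:
  k1 = f(1.390000, -0.627714) = 0.921522
  k2 = f(1.585000, -0.448017) = 0.691142
  w ← -0.627714 + 0.39·0.691142 = -0.358168
s=1.780000, w=-0.358168:
  k1 = f(1.780000, -0.358168) = 0.558430
  k2 = f(1.975000, -0.249274) = 0.414965
  w ← -0.358168 + 0.39·0.414965 = -0.196332
w(2.17) ≈ -0.1963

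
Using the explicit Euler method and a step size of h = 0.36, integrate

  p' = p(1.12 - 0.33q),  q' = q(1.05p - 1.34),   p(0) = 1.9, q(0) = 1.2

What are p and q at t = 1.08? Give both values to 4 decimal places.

3.3872, 3.4366

Euler on (p,q): p_{n+1} = p_n + h·p', q_{n+1} = q_n + h·q'.
0.000000: (1.900000, 1.200000); f=(1.375600, 0.786000) → (2.395216, 1.482960)
0.360000: (2.395216, 1.482960); f=(1.510479, 1.742444) → (2.938988, 2.110240)
0.720000: (2.938988, 2.110240); f=(1.245017, 3.684347) → (3.387194, 3.436605)
(p(1.08), q(1.08)) ≈ (3.3872, 3.4366)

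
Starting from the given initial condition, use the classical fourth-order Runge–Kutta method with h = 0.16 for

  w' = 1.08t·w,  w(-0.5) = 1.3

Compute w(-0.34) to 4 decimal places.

RK4: k1 = f(t_n, w_n); k2 = f(t_n + h/2, w_n + (h/2)·k1); k3 = f(t_n + h/2, w_n + (h/2)·k2); k4 = f(t_n + h, w_n + h·k3); w_{n+1} = w_n + (h/6)·(k1 + 2k2 + 2k3 + k4).
t=-0.500000, w=1.300000:
  k1 = f(-0.500000, 1.300000) = -0.702000
  k2 = f(-0.420000, 1.243840) = -0.564206
  k3 = f(-0.420000, 1.254864) = -0.569206
  k4 = f(-0.340000, 1.208927) = -0.443918
  w ← 1.300000 + (0.16/6)·(k1 + 2k2 + 2k3 + k4) = 1.208994
w(-0.34) ≈ 1.2090

1.2090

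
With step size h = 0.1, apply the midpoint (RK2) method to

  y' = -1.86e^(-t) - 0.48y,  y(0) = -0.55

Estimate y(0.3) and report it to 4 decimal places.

Midpoint: k1 = f(t_n, y_n); k2 = f(t_n + h/2, y_n + (h/2)·k1); y_{n+1} = y_n + h·k2.
t=0.000000, y=-0.550000:
  k1 = f(0.000000, -0.550000) = -1.596000
  k2 = f(0.050000, -0.629800) = -1.466983
  y ← -0.550000 + 0.1·(-1.466983) = -0.696698
t=0.100000, y=-0.696698:
  k1 = f(0.100000, -0.696698) = -1.348582
  k2 = f(0.150000, -0.764127) = -1.234136
  y ← -0.696698 + 0.1·(-1.234136) = -0.820112
t=0.200000, y=-0.820112:
  k1 = f(0.200000, -0.820112) = -1.129186
  k2 = f(0.250000, -0.876571) = -1.027815
  y ← -0.820112 + 0.1·(-1.027815) = -0.922893
y(0.3) ≈ -0.9229

-0.9229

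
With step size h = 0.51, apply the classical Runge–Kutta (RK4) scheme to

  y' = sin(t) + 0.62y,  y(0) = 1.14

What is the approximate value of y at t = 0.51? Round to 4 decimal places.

1.7058

RK4: k1 = f(t_n, y_n); k2 = f(t_n + h/2, y_n + (h/2)·k1); k3 = f(t_n + h/2, y_n + (h/2)·k2); k4 = f(t_n + h, y_n + h·k3); y_{n+1} = y_n + (h/6)·(k1 + 2k2 + 2k3 + k4).
t=0.000000, y=1.140000:
  k1 = f(0.000000, 1.140000) = 0.706800
  k2 = f(0.255000, 1.320234) = 1.070790
  k3 = f(0.255000, 1.413052) = 1.128337
  k4 = f(0.510000, 1.715452) = 1.551758
  y ← 1.140000 + (0.51/6)·(k1 + 2k2 + 2k3 + k4) = 1.705829
y(0.51) ≈ 1.7058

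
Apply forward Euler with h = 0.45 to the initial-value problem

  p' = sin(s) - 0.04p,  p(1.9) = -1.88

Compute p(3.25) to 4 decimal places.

-0.9045

Euler: p_{n+1} = p_n + h·f(s_n, p_n).
s=1.900000, p=-1.880000: f=1.021500 → p ← -1.880000 + 0.45·1.021500 = -1.420325
s=2.350000, p=-1.420325: f=0.768286 → p ← -1.420325 + 0.45·0.768286 = -1.074596
s=2.800000, p=-1.074596: f=0.377972 → p ← -1.074596 + 0.45·0.377972 = -0.904509
p(3.25) ≈ -0.9045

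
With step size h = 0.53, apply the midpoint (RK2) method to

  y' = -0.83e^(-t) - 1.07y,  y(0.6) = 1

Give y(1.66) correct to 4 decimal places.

0.2144

Midpoint: k1 = f(t_n, y_n); k2 = f(t_n + h/2, y_n + (h/2)·k1); y_{n+1} = y_n + h·k2.
t=0.600000, y=1.000000:
  k1 = f(0.600000, 1.000000) = -1.525514
  k2 = f(0.865000, 0.595739) = -0.986913
  y ← 1.000000 + 0.53·(-0.986913) = 0.476936
t=1.130000, y=0.476936:
  k1 = f(1.130000, 0.476936) = -0.778439
  k2 = f(1.395000, 0.270650) = -0.495296
  y ← 0.476936 + 0.53·(-0.495296) = 0.214429
y(1.66) ≈ 0.2144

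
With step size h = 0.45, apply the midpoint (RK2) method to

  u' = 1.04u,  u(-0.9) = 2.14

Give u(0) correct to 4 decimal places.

5.3255

Midpoint: k1 = f(s_n, u_n); k2 = f(s_n + h/2, u_n + (h/2)·k1); u_{n+1} = u_n + h·k2.
s=-0.900000, u=2.140000:
  k1 = f(-0.900000, 2.140000) = 2.225600
  k2 = f(-0.675000, 2.640760) = 2.746390
  u ← 2.140000 + 0.45·2.746390 = 3.375876
s=-0.450000, u=3.375876:
  k1 = f(-0.450000, 3.375876) = 3.510911
  k2 = f(-0.225000, 4.165831) = 4.332464
  u ← 3.375876 + 0.45·4.332464 = 5.325484
u(0) ≈ 5.3255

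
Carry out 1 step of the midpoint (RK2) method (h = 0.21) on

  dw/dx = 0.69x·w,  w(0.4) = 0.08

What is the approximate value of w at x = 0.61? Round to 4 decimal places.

Midpoint: k1 = f(x_n, w_n); k2 = f(x_n + h/2, w_n + (h/2)·k1); w_{n+1} = w_n + h·k2.
x=0.400000, w=0.080000:
  k1 = f(0.400000, 0.080000) = 0.022080
  k2 = f(0.505000, 0.082318) = 0.028684
  w ← 0.080000 + 0.21·0.028684 = 0.086024
w(0.61) ≈ 0.0860

0.0860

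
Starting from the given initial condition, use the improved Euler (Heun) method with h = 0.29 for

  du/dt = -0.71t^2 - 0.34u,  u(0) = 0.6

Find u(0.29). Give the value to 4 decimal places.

0.5351

Heun: k1 = f(t_n, u_n); k2 = f(t_n + h, u_n + h·k1); u_{n+1} = u_n + (h/2)·(k1 + k2).
t=0.000000, u=0.600000:
  k1 = f(0.000000, 0.600000) = -0.204000
  k2 = f(0.290000, 0.540840) = -0.243597
  u ← 0.600000 + (0.29/2)·(-0.204000 + (-0.243597)) = 0.535098
u(0.29) ≈ 0.5351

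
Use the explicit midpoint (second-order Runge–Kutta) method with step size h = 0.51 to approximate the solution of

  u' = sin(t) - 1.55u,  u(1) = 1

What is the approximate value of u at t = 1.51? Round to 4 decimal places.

Midpoint: k1 = f(t_n, u_n); k2 = f(t_n + h/2, u_n + (h/2)·k1); u_{n+1} = u_n + h·k2.
t=1.000000, u=1.000000:
  k1 = f(1.000000, 1.000000) = -0.708529
  k2 = f(1.255000, 0.819325) = -0.319405
  u ← 1.000000 + 0.51·(-0.319405) = 0.837104
u(1.51) ≈ 0.8371

0.8371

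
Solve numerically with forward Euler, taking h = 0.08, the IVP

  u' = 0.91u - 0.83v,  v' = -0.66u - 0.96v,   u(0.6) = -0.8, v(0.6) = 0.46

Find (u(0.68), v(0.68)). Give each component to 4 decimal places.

-0.8888, 0.4669

Euler on (u,v): u_{n+1} = u_n + h·u', v_{n+1} = v_n + h·v'.
0.600000: (-0.800000, 0.460000); f=(-1.109800, 0.086400) → (-0.888784, 0.466912)
(u(0.68), v(0.68)) ≈ (-0.8888, 0.4669)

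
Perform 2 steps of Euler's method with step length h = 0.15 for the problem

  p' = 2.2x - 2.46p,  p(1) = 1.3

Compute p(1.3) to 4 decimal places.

Euler: p_{n+1} = p_n + h·f(x_n, p_n).
x=1.000000, p=1.300000: f=-0.998000 → p ← 1.300000 + 0.15·(-0.998000) = 1.150300
x=1.150000, p=1.150300: f=-0.299738 → p ← 1.150300 + 0.15·(-0.299738) = 1.105339
p(1.3) ≈ 1.1053

1.1053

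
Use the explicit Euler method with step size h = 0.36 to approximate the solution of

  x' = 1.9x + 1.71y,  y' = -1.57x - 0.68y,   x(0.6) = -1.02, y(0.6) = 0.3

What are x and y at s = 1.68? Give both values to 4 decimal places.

Euler on (x,y): x_{n+1} = x_n + h·x', y_{n+1} = y_n + h·y'.
0.600000: (-1.020000, 0.300000); f=(-1.425000, 1.397400) → (-1.533000, 0.803064)
0.960000: (-1.533000, 0.803064); f=(-1.539461, 1.860726) → (-2.087206, 1.472926)
1.320000: (-2.087206, 1.472926); f=(-1.446988, 2.275324) → (-2.608122, 2.292042)
(x(1.68), y(1.68)) ≈ (-2.6081, 2.2920)

-2.6081, 2.2920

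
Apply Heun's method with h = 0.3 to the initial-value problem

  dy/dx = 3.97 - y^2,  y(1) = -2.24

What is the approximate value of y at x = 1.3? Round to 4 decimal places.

Heun: k1 = f(x_n, y_n); k2 = f(x_n + h, y_n + h·k1); y_{n+1} = y_n + (h/2)·(k1 + k2).
x=1.000000, y=-2.240000:
  k1 = f(1.000000, -2.240000) = -1.047600
  k2 = f(1.300000, -2.554280) = -2.554346
  y ← -2.240000 + (0.3/2)·(-1.047600 + (-2.554346)) = -2.780292
y(1.3) ≈ -2.7803

-2.7803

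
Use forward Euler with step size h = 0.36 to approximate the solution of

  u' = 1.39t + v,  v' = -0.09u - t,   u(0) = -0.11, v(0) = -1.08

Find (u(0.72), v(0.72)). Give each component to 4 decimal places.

Euler on (u,v): u_{n+1} = u_n + h·u', v_{n+1} = v_n + h·v'.
0.000000: (-0.110000, -1.080000); f=(-1.080000, 0.009900) → (-0.498800, -1.076436)
0.360000: (-0.498800, -1.076436); f=(-0.576036, -0.315108) → (-0.706173, -1.189875)
(u(0.72), v(0.72)) ≈ (-0.7062, -1.1899)

-0.7062, -1.1899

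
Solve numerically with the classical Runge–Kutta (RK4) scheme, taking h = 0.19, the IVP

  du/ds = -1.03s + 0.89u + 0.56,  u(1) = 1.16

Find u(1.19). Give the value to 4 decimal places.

1.2567

RK4: k1 = f(s_n, u_n); k2 = f(s_n + h/2, u_n + (h/2)·k1); k3 = f(s_n + h/2, u_n + (h/2)·k2); k4 = f(s_n + h, u_n + h·k3); u_{n+1} = u_n + (h/6)·(k1 + 2k2 + 2k3 + k4).
s=1.000000, u=1.160000:
  k1 = f(1.000000, 1.160000) = 0.562400
  k2 = f(1.095000, 1.213428) = 0.512101
  k3 = f(1.095000, 1.208650) = 0.507848
  k4 = f(1.190000, 1.256491) = 0.452577
  u ← 1.160000 + (0.19/6)·(k1 + 2k2 + 2k3 + k4) = 1.256738
u(1.19) ≈ 1.2567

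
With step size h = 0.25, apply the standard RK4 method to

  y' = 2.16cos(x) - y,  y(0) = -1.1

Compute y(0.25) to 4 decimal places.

-0.3842

RK4: k1 = f(x_n, y_n); k2 = f(x_n + h/2, y_n + (h/2)·k1); k3 = f(x_n + h/2, y_n + (h/2)·k2); k4 = f(x_n + h, y_n + h·k3); y_{n+1} = y_n + (h/6)·(k1 + 2k2 + 2k3 + k4).
x=0.000000, y=-1.100000:
  k1 = f(0.000000, -1.100000) = 3.260000
  k2 = f(0.125000, -0.692500) = 2.835647
  k3 = f(0.125000, -0.745544) = 2.888691
  k4 = f(0.250000, -0.377827) = 2.470678
  y ← -1.100000 + (0.25/6)·(k1 + 2k2 + 2k3 + k4) = -0.384194
y(0.25) ≈ -0.3842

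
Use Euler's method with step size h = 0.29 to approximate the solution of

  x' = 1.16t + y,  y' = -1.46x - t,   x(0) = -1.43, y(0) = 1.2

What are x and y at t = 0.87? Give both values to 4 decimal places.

0.3663, 2.2064

Euler on (x,y): x_{n+1} = x_n + h·x', y_{n+1} = y_n + h·y'.
0.000000: (-1.430000, 1.200000); f=(1.200000, 2.087800) → (-1.082000, 1.805462)
0.290000: (-1.082000, 1.805462); f=(2.141862, 1.289720) → (-0.460860, 2.179481)
0.580000: (-0.460860, 2.179481); f=(2.852281, 0.092856) → (0.366301, 2.206409)
(x(0.87), y(0.87)) ≈ (0.3663, 2.2064)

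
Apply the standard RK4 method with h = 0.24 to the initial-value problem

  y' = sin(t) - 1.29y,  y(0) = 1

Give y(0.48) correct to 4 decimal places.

RK4: k1 = f(t_n, y_n); k2 = f(t_n + h/2, y_n + (h/2)·k1); k3 = f(t_n + h/2, y_n + (h/2)·k2); k4 = f(t_n + h, y_n + h·k3); y_{n+1} = y_n + (h/6)·(k1 + 2k2 + 2k3 + k4).
t=0.000000, y=1.000000:
  k1 = f(0.000000, 1.000000) = -1.290000
  k2 = f(0.120000, 0.845200) = -0.970596
  k3 = f(0.120000, 0.883529) = -1.020040
  k4 = f(0.240000, 0.755191) = -0.736493
  y ← 1.000000 + (0.24/6)·(k1 + 2k2 + 2k3 + k4) = 0.759689
t=0.240000, y=0.759689:
  k1 = f(0.240000, 0.759689) = -0.742297
  k2 = f(0.360000, 0.670614) = -0.512818
  k3 = f(0.360000, 0.698151) = -0.548341
  k4 = f(0.480000, 0.628088) = -0.348454
  y ← 0.759689 + (0.24/6)·(k1 + 2k2 + 2k3 + k4) = 0.631167
y(0.48) ≈ 0.6312

0.6312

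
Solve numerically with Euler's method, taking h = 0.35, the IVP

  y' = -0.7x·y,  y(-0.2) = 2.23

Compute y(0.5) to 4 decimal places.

Euler: y_{n+1} = y_n + h·f(x_n, y_n).
x=-0.200000, y=2.230000: f=0.312200 → y ← 2.230000 + 0.35·0.312200 = 2.339270
x=0.150000, y=2.339270: f=-0.245623 → y ← 2.339270 + 0.35·(-0.245623) = 2.253302
y(0.5) ≈ 2.2533

2.2533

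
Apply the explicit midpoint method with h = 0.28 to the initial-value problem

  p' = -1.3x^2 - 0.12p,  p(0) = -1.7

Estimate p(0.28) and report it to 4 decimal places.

Midpoint: k1 = f(x_n, p_n); k2 = f(x_n + h/2, p_n + (h/2)·k1); p_{n+1} = p_n + h·k2.
x=0.000000, p=-1.700000:
  k1 = f(0.000000, -1.700000) = 0.204000
  k2 = f(0.140000, -1.671440) = 0.175093
  p ← -1.700000 + 0.28·0.175093 = -1.650974
p(0.28) ≈ -1.6510

-1.6510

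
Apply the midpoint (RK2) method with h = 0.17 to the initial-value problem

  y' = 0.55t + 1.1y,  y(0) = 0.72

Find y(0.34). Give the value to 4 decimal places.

Midpoint: k1 = f(t_n, y_n); k2 = f(t_n + h/2, y_n + (h/2)·k1); y_{n+1} = y_n + h·k2.
t=0.000000, y=0.720000:
  k1 = f(0.000000, 0.720000) = 0.792000
  k2 = f(0.085000, 0.787320) = 0.912802
  y ← 0.720000 + 0.17·0.912802 = 0.875176
t=0.170000, y=0.875176:
  k1 = f(0.170000, 0.875176) = 1.056194
  k2 = f(0.255000, 0.964953) = 1.201698
  y ← 0.875176 + 0.17·1.201698 = 1.079465
y(0.34) ≈ 1.0795

1.0795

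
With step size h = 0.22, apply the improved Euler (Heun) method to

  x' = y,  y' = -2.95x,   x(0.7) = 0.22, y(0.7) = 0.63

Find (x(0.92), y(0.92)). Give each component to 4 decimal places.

Heun on (x,y): k1 = f(s_n, state_n); k2 = f(s_n + h, state_n + h·k1); state_{n+1} = state_n + (h/2)·(k1 + k2).
0.700000: (0.220000, 0.630000)
  k1 = (0.630000, -0.649000)
  predictor → (0.358600, 0.487220)
  k2 = (0.487220, -1.057870)
  → (0.342894, 0.442244)
(x(0.92), y(0.92)) ≈ (0.3429, 0.4422)

0.3429, 0.4422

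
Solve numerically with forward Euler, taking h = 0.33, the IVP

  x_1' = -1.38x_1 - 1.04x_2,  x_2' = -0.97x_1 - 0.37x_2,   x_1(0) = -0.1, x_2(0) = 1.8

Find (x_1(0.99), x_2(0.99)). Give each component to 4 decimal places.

Euler on (x_1,x_2): x_1_{n+1} = x_1_n + h·x_1', x_2_{n+1} = x_2_n + h·x_2'.
0.000000: (-0.100000, 1.800000); f=(-1.734000, -0.569000) → (-0.672220, 1.612230)
0.330000: (-0.672220, 1.612230); f=(-0.749056, 0.055528) → (-0.919408, 1.630554)
0.660000: (-0.919408, 1.630554); f=(-0.426993, 0.288521) → (-1.060316, 1.725766)
(x_1(0.99), x_2(0.99)) ≈ (-1.0603, 1.7258)

-1.0603, 1.7258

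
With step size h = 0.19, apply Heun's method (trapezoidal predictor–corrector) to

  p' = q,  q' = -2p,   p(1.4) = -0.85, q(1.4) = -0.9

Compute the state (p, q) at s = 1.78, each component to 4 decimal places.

-1.0580, -0.1485

Heun on (p,q): k1 = f(s_n, state_n); k2 = f(s_n + h, state_n + h·k1); state_{n+1} = state_n + (h/2)·(k1 + k2).
1.400000: (-0.850000, -0.900000)
  k1 = (-0.900000, 1.700000)
  predictor → (-1.021000, -0.577000)
  k2 = (-0.577000, 2.042000)
  → (-0.990315, -0.544510)
1.590000: (-0.990315, -0.544510)
  k1 = (-0.544510, 1.980630)
  predictor → (-1.093772, -0.168190)
  k2 = (-0.168190, 2.187544)
  → (-1.058022, -0.148533)
(p(1.78), q(1.78)) ≈ (-1.0580, -0.1485)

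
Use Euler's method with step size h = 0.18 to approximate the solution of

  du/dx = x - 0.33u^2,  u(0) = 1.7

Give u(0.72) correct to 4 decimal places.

1.3529

Euler: u_{n+1} = u_n + h·f(x_n, u_n).
x=0.000000, u=1.700000: f=-0.953700 → u ← 1.700000 + 0.18·(-0.953700) = 1.528334
x=0.180000, u=1.528334: f=-0.590816 → u ← 1.528334 + 0.18·(-0.590816) = 1.421987
x=0.360000, u=1.421987: f=-0.307276 → u ← 1.421987 + 0.18·(-0.307276) = 1.366678
x=0.540000, u=1.366678: f=-0.076376 → u ← 1.366678 + 0.18·(-0.076376) = 1.352930
u(0.72) ≈ 1.3529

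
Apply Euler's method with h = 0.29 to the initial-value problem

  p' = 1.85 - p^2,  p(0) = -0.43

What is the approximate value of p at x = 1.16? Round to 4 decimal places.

1.2567

Euler: p_{n+1} = p_n + h·f(x_n, p_n).
x=0.000000, p=-0.430000: f=1.665100 → p ← -0.430000 + 0.29·1.665100 = 0.052879
x=0.290000, p=0.052879: f=1.847204 → p ← 0.052879 + 0.29·1.847204 = 0.588568
x=0.580000, p=0.588568: f=1.503588 → p ← 0.588568 + 0.29·1.503588 = 1.024609
x=0.870000, p=1.024609: f=0.800177 → p ← 1.024609 + 0.29·0.800177 = 1.256660
p(1.16) ≈ 1.2567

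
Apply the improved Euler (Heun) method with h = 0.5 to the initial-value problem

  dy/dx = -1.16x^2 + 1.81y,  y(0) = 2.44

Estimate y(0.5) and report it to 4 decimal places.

Heun: k1 = f(x_n, y_n); k2 = f(x_n + h, y_n + h·k1); y_{n+1} = y_n + (h/2)·(k1 + k2).
x=0.000000, y=2.440000:
  k1 = f(0.000000, 2.440000) = 4.416400
  k2 = f(0.500000, 4.648200) = 8.123242
  y ← 2.440000 + (0.5/2)·(4.416400 + 8.123242) = 5.574910
y(0.5) ≈ 5.5749

5.5749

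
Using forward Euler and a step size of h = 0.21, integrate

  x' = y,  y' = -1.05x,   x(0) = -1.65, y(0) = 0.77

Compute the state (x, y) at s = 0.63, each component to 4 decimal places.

Euler on (x,y): x_{n+1} = x_n + h·x', y_{n+1} = y_n + h·y'.
0.000000: (-1.650000, 0.770000); f=(0.770000, 1.732500) → (-1.488300, 1.133825)
0.210000: (-1.488300, 1.133825); f=(1.133825, 1.562715) → (-1.250197, 1.461995)
0.420000: (-1.250197, 1.461995); f=(1.461995, 1.312707) → (-0.943178, 1.737664)
(x(0.63), y(0.63)) ≈ (-0.9432, 1.7377)

-0.9432, 1.7377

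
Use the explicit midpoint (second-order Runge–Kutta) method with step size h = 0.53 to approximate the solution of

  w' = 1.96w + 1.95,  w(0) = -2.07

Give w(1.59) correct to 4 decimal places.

Midpoint: k1 = f(x_n, w_n); k2 = f(x_n + h/2, w_n + (h/2)·k1); w_{n+1} = w_n + h·k2.
x=0.000000, w=-2.070000:
  k1 = f(0.000000, -2.070000) = -2.107200
  k2 = f(0.265000, -2.628408) = -3.201680
  w ← -2.070000 + 0.53·(-3.201680) = -3.766890
x=0.530000, w=-3.766890:
  k1 = f(0.530000, -3.766890) = -5.433105
  k2 = f(0.795000, -5.206663) = -8.255060
  w ← -3.766890 + 0.53·(-8.255060) = -8.142072
x=1.060000, w=-8.142072:
  k1 = f(1.060000, -8.142072) = -14.008461
  k2 = f(1.325000, -11.854314) = -21.284455
  w ← -8.142072 + 0.53·(-21.284455) = -19.422833
w(1.59) ≈ -19.4228

-19.4228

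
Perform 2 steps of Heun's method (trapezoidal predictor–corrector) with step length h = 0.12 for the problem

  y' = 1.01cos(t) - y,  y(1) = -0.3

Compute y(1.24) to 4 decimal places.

-0.1442

Heun: k1 = f(t_n, y_n); k2 = f(t_n + h, y_n + h·k1); y_{n+1} = y_n + (h/2)·(k1 + k2).
t=1.000000, y=-0.300000:
  k1 = f(1.000000, -0.300000) = 0.845705
  k2 = f(1.120000, -0.198515) = 0.638555
  y ← -0.300000 + (0.12/2)·(0.845705 + 0.638555) = -0.210944
t=1.120000, y=-0.210944:
  k1 = f(1.120000, -0.210944) = 0.650984
  k2 = f(1.240000, -0.132826) = 0.460871
  y ← -0.210944 + (0.12/2)·(0.650984 + 0.460871) = -0.144233
y(1.24) ≈ -0.1442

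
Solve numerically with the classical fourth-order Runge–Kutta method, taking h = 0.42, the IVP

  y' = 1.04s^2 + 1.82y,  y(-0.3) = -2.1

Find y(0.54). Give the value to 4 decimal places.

RK4: k1 = f(s_n, y_n); k2 = f(s_n + h/2, y_n + (h/2)·k1); k3 = f(s_n + h/2, y_n + (h/2)·k2); k4 = f(s_n + h, y_n + h·k3); y_{n+1} = y_n + (h/6)·(k1 + 2k2 + 2k3 + k4).
s=-0.300000, y=-2.100000:
  k1 = f(-0.300000, -2.100000) = -3.728400
  k2 = f(-0.090000, -2.882964) = -5.238570
  k3 = f(-0.090000, -3.200100) = -5.815758
  k4 = f(0.120000, -4.542618) = -8.252589
  y ← -2.100000 + (0.42/6)·(k1 + 2k2 + 2k3 + k4) = -4.486275
s=0.120000, y=-4.486275:
  k1 = f(0.120000, -4.486275) = -8.150045
  k2 = f(0.330000, -6.197785) = -11.166712
  k3 = f(0.330000, -6.831285) = -12.319682
  k4 = f(0.540000, -9.660542) = -17.278922
  y ← -4.486275 + (0.42/6)·(k1 + 2k2 + 2k3 + k4) = -9.554398
y(0.54) ≈ -9.5544

-9.5544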